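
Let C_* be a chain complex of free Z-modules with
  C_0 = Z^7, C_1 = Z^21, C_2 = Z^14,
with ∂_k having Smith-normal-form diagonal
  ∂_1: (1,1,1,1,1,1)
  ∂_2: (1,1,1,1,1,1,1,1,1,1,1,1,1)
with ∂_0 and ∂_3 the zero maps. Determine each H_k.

H_0 ≅ Z,  H_1 ≅ Z^2,  H_2 ≅ Z.

H_0: b_0 = 7 − 0 − 6 = 1; torsion from ∂_1 factors > 1: none. So H_0 ≅ Z.
H_1: b_1 = 21 − 6 − 13 = 2; torsion from ∂_2 factors > 1: none. So H_1 ≅ Z^2.
H_2: b_2 = 14 − 13 − 0 = 1; torsion from ∂_3 factors > 1: none. So H_2 ≅ Z.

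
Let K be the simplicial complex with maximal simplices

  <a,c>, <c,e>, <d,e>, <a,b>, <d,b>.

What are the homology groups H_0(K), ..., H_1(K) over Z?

K has 5 vertices, 5 edges.
rank ∂_0 = 0, rank ∂_1 = 4 ⇒ b_0 = 5 − 0 − 4 = 1; all invariant factors of ∂_1 are 1 so no torsion. So H_0 = Z.
rank ∂_1 = 4, rank ∂_2 = 0 ⇒ b_1 = 5 − 4 − 0 = 1. So H_1 = Z.

H_0 ≅ Z,  H_1 ≅ Z.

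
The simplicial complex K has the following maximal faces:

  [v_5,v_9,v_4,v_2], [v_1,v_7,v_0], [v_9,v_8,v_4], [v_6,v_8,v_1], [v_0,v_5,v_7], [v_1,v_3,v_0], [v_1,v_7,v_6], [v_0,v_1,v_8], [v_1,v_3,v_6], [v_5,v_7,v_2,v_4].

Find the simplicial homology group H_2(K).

H_2 = 0.

K has 10 vertices, 23 edges, 15 triangles, 2 3-simplices.
rank ∂_2 = 13, rank ∂_3 = 2 ⇒ b_2 = 15 − 13 − 2 = 0; all invariant factors of ∂_3 are 1 so no torsion. So H_2 ≅ 0.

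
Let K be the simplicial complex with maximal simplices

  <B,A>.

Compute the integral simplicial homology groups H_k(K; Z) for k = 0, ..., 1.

H_0 = Z,  H_1 = 0.

Fix the vertex order A < B and write every simplex with vertices in increasing order. Then dim K = 1 and the simplices of K are:

  0-simplices (2): A, B
  1-simplices (1): AB

giving chain groups C_0 ≅ Z^2, C_1 ≅ Z^1.

The boundary map ∂_1: C_1 → C_0 is given by ∂[p,q] = [q] − [p]. For instance
  ∂AB = B − A.
The resulting 2×1 matrix has rank 1, and its Smith normal form has invariant factors (1).

Reading off H_k = ker ∂_k / im ∂_{k+1}:

  H_0: rank C_0 − rank ∂_1 = 2 − 1 = 1, and the invariant factors of ∂_1 are all 1, so H_0 ≅ Z.
  H_1: rank ker ∂_1 − rank ∂_2 = (1 − 1) − 0 = 0, and there is no ∂_2, so H_1 ≅ 0.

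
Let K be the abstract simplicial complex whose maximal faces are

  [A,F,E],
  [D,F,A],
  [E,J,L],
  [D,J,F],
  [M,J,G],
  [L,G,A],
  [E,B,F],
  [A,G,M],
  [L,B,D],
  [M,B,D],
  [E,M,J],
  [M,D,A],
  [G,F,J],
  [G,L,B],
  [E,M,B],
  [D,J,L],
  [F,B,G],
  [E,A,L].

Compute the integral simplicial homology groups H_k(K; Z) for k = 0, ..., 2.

H_0 = Z,  H_1 = Z^2,  H_2 = Z.

Order the vertices as A < B < D < E < F < G < J < L < M. Listing each simplex with vertices in this order, K has dimension 2 with simplices:

  0-simplices (9): A, B, D, E, F, G, J, L, M
  1-simplices (27): AD, AE, AF, AG, AL, AM, BD, BE, BF, BG, BL, BM, DF, DJ, DL, DM, EF, EJ, EL, EM, FG, FJ, GJ, GL, GM, JL, JM
  2-simplices (18): ADF, ADM, AEF, AEL, AGL, AGM, BDL, BDM, BEF, BEM, BFG, BGL, DFJ, DJL, EJL, EJM, FGJ, GJM

Hence C_0 ≅ Z^9, C_1 ≅ Z^27, C_2 ≅ Z^18.

The boundary map ∂_1: C_1 → C_0 is given by ∂[p,q] = [q] − [p]. For instance
  ∂BE = E − B.
The 9×27 boundary matrix has rank 8 and Smith normal form diag(1,1,1,1,1,1,1,1).

The boundary map ∂_2: C_2 → C_1 acts by ∂[p,q,r] = [q,r] − [p,r] + [p,q]. For instance
  ∂BGL = GL − BL + BG,
  ∂BDM = DM − BM + BD.
The 27×18 boundary matrix has rank 17 and Smith normal form diag(1,1,1,1,1,1,1,1,1,1,1,1,1,1,1,1,1).

From H_k ≅ ker(∂_k) / im(∂_{k+1}) we obtain:

  H_0: rank C_0 − rank ∂_1 = 9 − 8 = 1, and the invariant factors of ∂_1 are all 1, so H_0 ≅ Z.
  H_1: rank ker ∂_1 − rank ∂_2 = (27 − 8) − 17 = 2, and the invariant factors of ∂_2 are all 1, so H_1 ≅ Z^2.
  H_2: rank ker ∂_2 − rank ∂_3 = (18 − 17) − 0 = 1, and there is no ∂_3, so H_2 ≅ Z.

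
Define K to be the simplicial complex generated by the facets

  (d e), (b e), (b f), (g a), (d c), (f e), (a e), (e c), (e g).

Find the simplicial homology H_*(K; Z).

Take the total order a < b < c < d < e < f < g on the vertex set. Then K (dimension 1) consists of the simplices:

  0-simplices (7): a, b, c, d, e, f, g
  1-simplices (9): ae, ag, be, bf, cd, ce, de, ef, eg

Hence C_0 ≅ Z^7, C_1 ≅ Z^9.

∂_1: C_1 → C_0 maps an edge to its endpoints' difference, ∂[p,q] = q − p.
As a 7×9 matrix over Z this has rank 6, with invariant factors (1,1,1,1,1,1).

Computing H_k = (kernel of ∂_k) / (image of ∂_{k+1}):

  H_0: rank C_0 − rank ∂_1 = 7 − 6 = 1, and the invariant factors of ∂_1 are all 1, so H_0 ≅ Z.
  H_1: rank ker ∂_1 − rank ∂_2 = (9 − 6) − 0 = 3, and there is no ∂_2, so H_1 ≅ Z^3.

As a check, the Euler characteristic is 7 − 9 = -2, which agrees with 1 − 3 = -2.

H_0 ≅ Z,  H_1 ≅ Z^3.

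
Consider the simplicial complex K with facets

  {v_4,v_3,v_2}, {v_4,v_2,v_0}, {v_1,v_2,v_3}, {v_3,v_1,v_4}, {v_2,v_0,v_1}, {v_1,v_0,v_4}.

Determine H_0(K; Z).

Fix the vertex order v_0 < v_1 < v_2 < v_3 < v_4 and write every simplex with vertices in increasing order. Then dim K = 2 and the simplices of K are:

  0-simplices (5): [v_0], [v_1], [v_2], [v_3], [v_4]
  1-simplices (9): [v_0,v_1], [v_0,v_2], [v_0,v_4], [v_1,v_2], [v_1,v_3], [v_1,v_4], [v_2,v_3], [v_2,v_4], [v_3,v_4]
  2-simplices (6): [v_0,v_1,v_2], [v_0,v_1,v_4], [v_0,v_2,v_4], [v_1,v_2,v_3], [v_1,v_3,v_4], [v_2,v_3,v_4]

giving chain groups C_0 ≅ Z^5, C_1 ≅ Z^9, C_2 ≅ Z^6.

The boundary map ∂_1: C_1 → C_0 is given by ∂[p,q] = [q] − [p]. For instance
  ∂[v_1,v_2] = [v_2] − [v_1].
As a 5×9 matrix over Z this has rank 4, with invariant factors (1,1,1,1).

∂_2: C_2 → C_1 acts by ∂[p,q,r] = [q,r] − [p,r] + [p,q]. For instance
  ∂[v_0,v_1,v_2] = [v_1,v_2] − [v_0,v_2] + [v_0,v_1],
  ∂[v_1,v_2,v_3] = [v_2,v_3] − [v_1,v_3] + [v_1,v_2].
The 9×6 boundary matrix has rank 5 and Smith normal form diag(1,1,1,1,1).

Computing H_k = (kernel of ∂_k) / (image of ∂_{k+1}):

  H_0: rank C_0 − rank ∂_1 = 5 − 4 = 1, and the invariant factors of ∂_1 are all 1, so H_0 = Z.

(K is a triangulation of the 2-sphere S^2.)

H_0 ≅ Z.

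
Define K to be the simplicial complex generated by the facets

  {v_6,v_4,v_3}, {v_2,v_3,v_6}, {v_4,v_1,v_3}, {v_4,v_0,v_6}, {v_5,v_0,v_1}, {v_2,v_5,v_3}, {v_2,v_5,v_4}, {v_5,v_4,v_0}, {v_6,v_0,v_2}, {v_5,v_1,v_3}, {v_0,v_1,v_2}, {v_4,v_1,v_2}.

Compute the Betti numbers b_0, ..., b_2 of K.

Order the vertices as v_0 < v_1 < v_2 < v_3 < v_4 < v_5 < v_6. Listing each simplex with vertices in this order, K has dimension 2 with simplices:

  0-simplices (7): [v_0], [v_1], [v_2], [v_3], [v_4], [v_5], [v_6]
  1-simplices (18): (18 of them)
  2-simplices (12): (12 of them)

giving chain groups C_0 ≅ Z^7, C_1 ≅ Z^18, C_2 ≅ Z^12.

∂_1: C_1 → C_0 is given by ∂[p,q] = [q] − [p].
This gives a 7×18 integer matrix of rank 6; reducing to Smith normal form yields diagonal entries (1,1,1,1,1,1).

Boundary ∂_2: C_2 → C_1 sends each 2-simplex [p,q,r] to [q,r] − [p,r] + [p,q]. For instance
  ∂[v_0,v_4,v_5] = [v_4,v_5] − [v_0,v_5] + [v_0,v_4],
  ∂[v_1,v_3,v_4] = [v_3,v_4] − [v_1,v_4] + [v_1,v_3].
The 18×12 boundary matrix has rank 12 and Smith normal form diag(1,1,1,1,1,1,1,1,1,1,1,2).

From H_k ≅ ker(∂_k) / im(∂_{k+1}) we obtain:

  H_0: rank C_0 − rank ∂_1 = 7 − 6 = 1, and the invariant factors of ∂_1 are all 1, so H_0 = Z.
  H_1: rank ker ∂_1 − rank ∂_2 = (18 − 6) − 12 = 0, and ∂_2 has invariant factor 2 > 1, so H_1 = Z/2Z.
  H_2: rank ker ∂_2 − rank ∂_3 = (12 − 12) − 0 = 0, and there is no ∂_3, so H_2 = 0.

Hence the Betti numbers are b_0 = 1, b_1 = 0, b_2 = 0.

b_0 = 1, b_1 = 0, b_2 = 0.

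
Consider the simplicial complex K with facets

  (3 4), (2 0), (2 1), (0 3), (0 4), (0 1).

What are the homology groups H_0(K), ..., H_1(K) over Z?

Take the total order 0 < 1 < 2 < 3 < 4 on the vertex set. Then K (dimension 1) consists of the simplices:

  0-simplices (5): [0], [1], [2], [3], [4]
  1-simplices (6): [0,1], [0,2], [0,3], [0,4], [1,2], [3,4]

so the chain groups are C_0 ≅ Z^5, C_1 ≅ Z^6.

∂_1: C_1 → C_0 maps an edge to its endpoints' difference, ∂[p,q] = q − p.
This gives a 5×6 integer matrix of rank 4; reducing to Smith normal form yields diagonal entries (1,1,1,1).

Computing H_k = (kernel of ∂_k) / (image of ∂_{k+1}):

  H_0: rank C_0 − rank ∂_1 = 5 − 4 = 1, and the invariant factors of ∂_1 are all 1, so H_0 ≅ Z.
  H_1: rank ker ∂_1 − rank ∂_2 = (6 − 4) − 0 = 2, and there is no ∂_2, so H_1 ≅ Z^2.

As a check, the Euler characteristic is 5 − 6 = -1, which agrees with 1 − 2 = -1.

H_0 ≅ Z,  H_1 ≅ Z^2.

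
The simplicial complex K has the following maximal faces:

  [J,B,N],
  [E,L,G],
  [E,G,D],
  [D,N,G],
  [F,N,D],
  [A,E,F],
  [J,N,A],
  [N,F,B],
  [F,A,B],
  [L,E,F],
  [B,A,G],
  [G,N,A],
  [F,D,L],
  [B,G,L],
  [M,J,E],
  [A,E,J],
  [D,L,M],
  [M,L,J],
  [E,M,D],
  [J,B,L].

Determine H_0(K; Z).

H_0 ≅ Z.

Fix the vertex order A < B < D < E < F < G < J < L < M < N and write every simplex with vertices in increasing order. Then dim K = 2 and the simplices of K are:

  0-simplices (10): A, B, D, E, F, G, J, L, M, N
  1-simplices (30): AB, AE, AF, AG, AJ, AN, BF, BG, BJ, BL, BN, DE, DF, DG, DL, DM, DN, EF, EG, EJ, EL, EM, FL, FN, GL, GN, JL, JM, JN, LM
  2-simplices (20): ABF, ABG, AEF, AEJ, AGN, AJN, BFN, BGL, BJL, BJN, DEG, DEM, DFL, DFN, DGN, DLM, EFL, EGL, EJM, JLM

Hence C_0 ≅ Z^10, C_1 ≅ Z^30, C_2 ≅ Z^20.

Boundary ∂_1: C_1 → C_0 sends each edge [p,q] (with p < q) to q − p. For instance
  ∂AE = E − A.
The resulting 10×30 matrix has rank 9, and its Smith normal form has invariant factors (1,1,1,1,1,1,1,1,1).

∂_2: C_2 → C_1 acts by ∂[p,q,r] = [q,r] − [p,r] + [p,q]. For instance
  ∂AGN = GN − AN + AG,
  ∂BJN = JN − BN + BJ.
The 30×20 boundary matrix has rank 20 and Smith normal form diag(1,1,1,1,1,1,1,1,1,1,1,1,1,1,1,1,1,1,1,2).

Reading off H_k = ker ∂_k / im ∂_{k+1}:

  H_0: rank C_0 − rank ∂_1 = 10 − 9 = 1, and the invariant factors of ∂_1 are all 1, so H_0 ≅ Z.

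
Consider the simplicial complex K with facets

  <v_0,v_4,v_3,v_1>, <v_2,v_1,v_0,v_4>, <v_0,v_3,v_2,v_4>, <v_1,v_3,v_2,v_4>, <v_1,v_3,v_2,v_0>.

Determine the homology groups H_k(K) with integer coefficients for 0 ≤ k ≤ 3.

H_0 = Z,  H_1 = 0,  H_2 = 0,  H_3 = Z.

K has 5 vertices, 10 edges, 10 triangles, 5 3-simplices.
rank ∂_0 = 0, rank ∂_1 = 4 ⇒ b_0 = 5 − 0 − 4 = 1; all invariant factors of ∂_1 are 1 so no torsion. So H_0 ≅ Z.
rank ∂_1 = 4, rank ∂_2 = 6 ⇒ b_1 = 10 − 4 − 6 = 0; all invariant factors of ∂_2 are 1 so no torsion. So H_1 ≅ 0.
rank ∂_2 = 6, rank ∂_3 = 4 ⇒ b_2 = 10 − 6 − 4 = 0; all invariant factors of ∂_3 are 1 so no torsion. So H_2 ≅ 0.
rank ∂_3 = 4, rank ∂_4 = 0 ⇒ b_3 = 5 − 4 − 0 = 1. So H_3 ≅ Z.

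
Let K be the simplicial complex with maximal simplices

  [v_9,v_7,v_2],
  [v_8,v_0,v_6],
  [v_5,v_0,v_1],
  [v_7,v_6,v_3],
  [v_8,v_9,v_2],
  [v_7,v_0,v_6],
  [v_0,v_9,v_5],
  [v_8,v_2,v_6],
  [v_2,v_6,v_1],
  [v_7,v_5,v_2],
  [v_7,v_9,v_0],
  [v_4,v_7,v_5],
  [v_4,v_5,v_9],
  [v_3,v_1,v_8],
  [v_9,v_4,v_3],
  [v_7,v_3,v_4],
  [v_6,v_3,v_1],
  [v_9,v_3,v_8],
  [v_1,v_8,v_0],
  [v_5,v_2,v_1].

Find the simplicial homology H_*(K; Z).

Order the vertices as v_0 < v_1 < v_2 < v_3 < v_4 < v_5 < v_6 < v_7 < v_8 < v_9. Listing each simplex with vertices in this order, K has dimension 2 with simplices:

  0-simplices (10): [v_0], [v_1], [v_2], [v_3], [v_4], [v_5], [v_6], [v_7], [v_8], [v_9]
  1-simplices (30): (30 of them)
  2-simplices (20): (20 of them)

so the chain groups are C_0 ≅ Z^10, C_1 ≅ Z^30, C_2 ≅ Z^20.

∂_1: C_1 → C_0 sends each edge [p,q] (with p < q) to q − p. For instance
  ∂[v_1,v_2] = [v_2] − [v_1].
The 10×30 boundary matrix has rank 9 and Smith normal form diag(1,1,1,1,1,1,1,1,1).

∂_2: C_2 → C_1 sends each 2-simplex [p,q,r] to [q,r] − [p,r] + [p,q]. For instance
  ∂[v_1,v_3,v_8] = [v_3,v_8] − [v_1,v_8] + [v_1,v_3],
  ∂[v_0,v_6,v_8] = [v_6,v_8] − [v_0,v_8] + [v_0,v_6].
The resulting 30×20 matrix has rank 20, and its Smith normal form has invariant factors (1,1,1,1,1,1,1,1,1,1,1,1,1,1,1,1,1,1,1,2).

Now H_k = ker ∂_k / im ∂_{k+1}, so:

  H_0: rank C_0 − rank ∂_1 = 10 − 9 = 1, and the invariant factors of ∂_1 are all 1, so H_0 ≅ Z.
  H_1: rank ker ∂_1 − rank ∂_2 = (30 − 9) − 20 = 1, and ∂_2 has invariant factor 2 > 1, so H_1 ≅ Z × Z/2.
  H_2: rank ker ∂_2 − rank ∂_3 = (20 − 20) − 0 = 0, and there is no ∂_3, so H_2 ≅ 0.

As a check, the Euler characteristic is 10 − 30 + 20 = 0, which agrees with 1 − 1 + 0 = 0.

H_0 = Z,  H_1 = Z × Z/2,  H_2 = 0.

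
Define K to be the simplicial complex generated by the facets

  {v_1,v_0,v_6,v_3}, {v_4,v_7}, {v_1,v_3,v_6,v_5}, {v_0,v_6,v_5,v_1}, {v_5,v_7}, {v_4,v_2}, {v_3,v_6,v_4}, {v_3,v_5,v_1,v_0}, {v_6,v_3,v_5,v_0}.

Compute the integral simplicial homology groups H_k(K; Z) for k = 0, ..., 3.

Fix the vertex order v_0 < v_1 < v_2 < v_3 < v_4 < v_5 < v_6 < v_7 and write every simplex with vertices in increasing order. Then dim K = 3 and the simplices of K are:

  0-simplices (8): [v_0], [v_1], [v_2], [v_3], [v_4], [v_5], [v_6], [v_7]
  1-simplices (15): (15 of them)
  2-simplices (11): (11 of them)
  3-simplices (5): [v_0,v_1,v_3,v_5], [v_0,v_1,v_3,v_6], [v_0,v_1,v_5,v_6], [v_0,v_3,v_5,v_6], [v_1,v_3,v_5,v_6]

giving chain groups C_0 ≅ Z^8, C_1 ≅ Z^15, C_2 ≅ Z^11, C_3 ≅ Z^5.

∂_1: C_1 → C_0 maps an edge to its endpoints' difference, ∂[p,q] = q − p. For instance
  ∂[v_0,v_5] = [v_5] − [v_0].
As a 8×15 matrix over Z this has rank 7, with invariant factors (1,1,1,1,1,1,1).

∂_2: C_2 → C_1 sends each 2-simplex [p,q,r] to [q,r] − [p,r] + [p,q]. For instance
  ∂[v_3,v_5,v_6] = [v_5,v_6] − [v_3,v_6] + [v_3,v_5],
  ∂[v_0,v_3,v_5] = [v_3,v_5] − [v_0,v_5] + [v_0,v_3].
This gives a 15×11 integer matrix of rank 7; reducing to Smith normal form yields diagonal entries (1,1,1,1,1,1,1).

Boundary ∂_3: C_3 → C_2 sends each 3-simplex σ to the alternating sum Σ_i (−1)^i (σ with its i-th vertex removed). For instance
  ∂[v_0,v_1,v_3,v_5] = [v_1,v_3,v_5] − [v_0,v_3,v_5] + [v_0,v_1,v_5] − [v_0,v_1,v_3],
  ∂[v_0,v_3,v_5,v_6] = [v_3,v_5,v_6] − [v_0,v_5,v_6] + [v_0,v_3,v_6] − [v_0,v_3,v_5].
This gives a 11×5 integer matrix of rank 4; reducing to Smith normal form yields diagonal entries (1,1,1,1).

Computing H_k = (kernel of ∂_k) / (image of ∂_{k+1}):

  H_0: rank C_0 − rank ∂_1 = 8 − 7 = 1, and the invariant factors of ∂_1 are all 1, so H_0 ≅ Z.
  H_1: rank ker ∂_1 − rank ∂_2 = (15 − 7) − 7 = 1, and the invariant factors of ∂_2 are all 1, so H_1 ≅ Z.
  H_2: rank ker ∂_2 − rank ∂_3 = (11 − 7) − 4 = 0, and the invariant factors of ∂_3 are all 1, so H_2 ≅ 0.
  H_3: rank ker ∂_3 − rank ∂_4 = (5 − 4) − 0 = 1, and there is no ∂_4, so H_3 ≅ Z.

As a check, the Euler characteristic is 8 − 15 + 11 − 5 = -1, which agrees with 1 − 1 + 0 − 1 = -1.

H_0 = Z,  H_1 = Z,  H_2 = 0,  H_3 = Z.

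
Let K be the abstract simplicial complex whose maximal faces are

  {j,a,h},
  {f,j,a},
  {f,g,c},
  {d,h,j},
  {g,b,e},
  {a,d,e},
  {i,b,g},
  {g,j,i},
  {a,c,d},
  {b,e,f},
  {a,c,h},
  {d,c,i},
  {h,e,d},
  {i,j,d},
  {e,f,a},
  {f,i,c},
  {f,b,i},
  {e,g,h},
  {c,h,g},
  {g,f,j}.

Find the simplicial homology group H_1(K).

K has 10 vertices, 30 edges, 20 triangles.
rank ∂_1 = 9, rank ∂_2 = 20 ⇒ b_1 = 30 − 9 − 20 = 1; ∂_2 has invariant factor(s) [2] giving torsion. So H_1 ≅ Z ⊕ Z_2.

H_1 ≅ Z ⊕ Z_2.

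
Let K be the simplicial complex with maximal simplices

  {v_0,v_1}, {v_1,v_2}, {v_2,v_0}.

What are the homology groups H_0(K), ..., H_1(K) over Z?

H_0 ≅ Z,  H_1 ≅ Z.

Order the vertices as v_0 < v_1 < v_2. Listing each simplex with vertices in this order, K has dimension 1 with simplices:

  0-simplices (3): [v_0], [v_1], [v_2]
  1-simplices (3): [v_0,v_1], [v_0,v_2], [v_1,v_2]

giving chain groups C_0 ≅ Z^3, C_1 ≅ Z^3.

Boundary ∂_1: C_1 → C_0 sends each edge [p,q] (with p < q) to q − p. For instance
  ∂[v_0,v_1] = [v_1] − [v_0].
As a 3×3 matrix over Z this has rank 2, with invariant factors (1,1).

Computing H_k = (kernel of ∂_k) / (image of ∂_{k+1}):

  H_0: rank C_0 − rank ∂_1 = 3 − 2 = 1, and the invariant factors of ∂_1 are all 1, so H_0 ≅ Z.
  H_1: rank ker ∂_1 − rank ∂_2 = (3 − 2) − 0 = 1, and there is no ∂_2, so H_1 ≅ Z.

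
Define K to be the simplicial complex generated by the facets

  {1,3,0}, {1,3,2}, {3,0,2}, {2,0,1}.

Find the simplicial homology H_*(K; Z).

H_0 ≅ Z,  H_1 = 0,  H_2 ≅ Z.

Order the vertices as 0 < 1 < 2 < 3. Listing each simplex with vertices in this order, K has dimension 2 with simplices:

  0-simplices (4): [0], [1], [2], [3]
  1-simplices (6): [0,1], [0,2], [0,3], [1,2], [1,3], [2,3]
  2-simplices (4): [0,1,2], [0,1,3], [0,2,3], [1,2,3]

giving chain groups C_0 ≅ Z^4, C_1 ≅ Z^6, C_2 ≅ Z^4.

The boundary map ∂_1: C_1 → C_0 sends each edge [p,q] (with p < q) to q − p. For instance
  ∂[1,2] = [2] − [1].
The 4×6 boundary matrix has rank 3 and Smith normal form diag(1,1,1).

Boundary ∂_2: C_2 → C_1 acts by ∂[p,q,r] = [q,r] − [p,r] + [p,q]. For instance
  ∂[0,1,3] = [1,3] − [0,3] + [0,1],
  ∂[1,2,3] = [2,3] − [1,3] + [1,2].
The resulting 6×4 matrix has rank 3, and its Smith normal form has invariant factors (1,1,1).

Reading off H_k = ker ∂_k / im ∂_{k+1}:

  H_0: rank C_0 − rank ∂_1 = 4 − 3 = 1, and the invariant factors of ∂_1 are all 1, so H_0 = Z.
  H_1: rank ker ∂_1 − rank ∂_2 = (6 − 3) − 3 = 0, and the invariant factors of ∂_2 are all 1, so H_1 = 0.
  H_2: rank ker ∂_2 − rank ∂_3 = (4 − 3) − 0 = 1, and there is no ∂_3, so H_2 = Z.

As a check, the Euler characteristic is 4 − 6 + 4 = 2, which agrees with 1 − 0 + 1 = 2.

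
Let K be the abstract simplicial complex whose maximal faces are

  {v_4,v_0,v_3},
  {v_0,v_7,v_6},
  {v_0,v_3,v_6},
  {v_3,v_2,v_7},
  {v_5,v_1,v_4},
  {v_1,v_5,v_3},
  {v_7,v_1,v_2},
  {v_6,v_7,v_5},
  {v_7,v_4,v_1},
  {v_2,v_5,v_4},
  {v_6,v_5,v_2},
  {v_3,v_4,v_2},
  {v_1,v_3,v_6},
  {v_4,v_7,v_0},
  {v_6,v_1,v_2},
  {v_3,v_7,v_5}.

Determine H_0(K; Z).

H_0 ≅ Z.

K has 8 vertices, 24 edges, 16 triangles.
rank ∂_0 = 0, rank ∂_1 = 7 ⇒ b_0 = 8 − 0 − 7 = 1; all invariant factors of ∂_1 are 1 so no torsion. So H_0 = Z.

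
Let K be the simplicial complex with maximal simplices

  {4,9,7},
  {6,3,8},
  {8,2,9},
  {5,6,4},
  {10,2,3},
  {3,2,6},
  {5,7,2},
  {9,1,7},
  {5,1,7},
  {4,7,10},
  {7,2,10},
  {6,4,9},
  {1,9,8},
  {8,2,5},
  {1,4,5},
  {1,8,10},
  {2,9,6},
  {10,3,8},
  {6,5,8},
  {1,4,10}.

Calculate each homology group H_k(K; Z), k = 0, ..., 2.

H_0 = Z,  H_1 = Z ⊕ Z/2,  H_2 = 0.

Fix the vertex order 1 < 2 < 3 < 4 < 5 < 6 < 7 < 8 < 9 < 10 and write every simplex with vertices in increasing order. Then dim K = 2 and the simplices of K are:

  0-simplices (10): [1], [2], [3], [4], [5], [6], [7], [8], [9], [10]
  1-simplices (30): (30 of them)
  2-simplices (20): (20 of them)

giving chain groups C_0 ≅ Z^10, C_1 ≅ Z^30, C_2 ≅ Z^20.

∂_1: C_1 → C_0 sends each edge [p,q] (with p < q) to q − p.
As a 10×30 matrix over Z this has rank 9, with invariant factors (1,1,1,1,1,1,1,1,1).

Boundary ∂_2: C_2 → C_1 maps a triangle to the signed sum of its edges. For instance
  ∂[1,8,10] = [8,10] − [1,10] + [1,8],
  ∂[4,6,9] = [6,9] − [4,9] + [4,6].
As a 30×20 matrix over Z this has rank 20, with invariant factors (1,1,1,1,1,1,1,1,1,1,1,1,1,1,1,1,1,1,1,2).

Now H_k = ker ∂_k / im ∂_{k+1}, so:

  H_0: rank C_0 − rank ∂_1 = 10 − 9 = 1, and the invariant factors of ∂_1 are all 1, so H_0 = Z.
  H_1: rank ker ∂_1 − rank ∂_2 = (30 − 9) − 20 = 1, and ∂_2 has invariant factor 2 > 1, so H_1 = Z ⊕ Z/2.
  H_2: rank ker ∂_2 − rank ∂_3 = (20 − 20) − 0 = 0, and there is no ∂_3, so H_2 = 0.

As a check, the Euler characteristic is 10 − 30 + 20 = 0, which agrees with 1 − 1 + 0 = 0.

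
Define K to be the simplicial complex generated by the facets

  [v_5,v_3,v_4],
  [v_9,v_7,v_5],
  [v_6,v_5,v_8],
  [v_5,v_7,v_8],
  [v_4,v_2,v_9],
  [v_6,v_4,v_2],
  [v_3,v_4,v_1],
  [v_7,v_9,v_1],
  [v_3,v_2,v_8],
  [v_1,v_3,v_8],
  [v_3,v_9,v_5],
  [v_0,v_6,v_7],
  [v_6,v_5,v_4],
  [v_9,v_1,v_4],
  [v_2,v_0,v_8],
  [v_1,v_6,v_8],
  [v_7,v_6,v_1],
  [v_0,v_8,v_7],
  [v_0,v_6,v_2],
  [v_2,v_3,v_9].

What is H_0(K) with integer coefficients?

H_0 ≅ Z.

Take the total order v_0 < v_1 < v_2 < v_3 < v_4 < v_5 < v_6 < v_7 < v_8 < v_9 on the vertex set. Then K (dimension 2) consists of the simplices:

  0-simplices (10): [v_0], [v_1], [v_2], [v_3], [v_4], [v_5], [v_6], [v_7], [v_8], [v_9]
  1-simplices (30): (30 of them)
  2-simplices (20): (20 of them)

so the chain groups are C_0 ≅ Z^10, C_1 ≅ Z^30, C_2 ≅ Z^20.

The boundary map ∂_1: C_1 → C_0 sends each edge [p,q] (with p < q) to q − p.
This gives a 10×30 integer matrix of rank 9; reducing to Smith normal form yields diagonal entries (1,1,1,1,1,1,1,1,1).

Boundary ∂_2: C_2 → C_1 sends each 2-simplex [p,q,r] to [q,r] − [p,r] + [p,q]. For instance
  ∂[v_5,v_7,v_9] = [v_7,v_9] − [v_5,v_9] + [v_5,v_7],
  ∂[v_5,v_7,v_8] = [v_7,v_8] − [v_5,v_8] + [v_5,v_7].
The resulting 30×20 matrix has rank 20, and its Smith normal form has invariant factors (1,1,1,1,1,1,1,1,1,1,1,1,1,1,1,1,1,1,1,2).

From H_k ≅ ker(∂_k) / im(∂_{k+1}) we obtain:

  H_0: rank C_0 − rank ∂_1 = 10 − 9 = 1, and the invariant factors of ∂_1 are all 1, so H_0 = Z.

(K is a triangulation of the Klein bottle.)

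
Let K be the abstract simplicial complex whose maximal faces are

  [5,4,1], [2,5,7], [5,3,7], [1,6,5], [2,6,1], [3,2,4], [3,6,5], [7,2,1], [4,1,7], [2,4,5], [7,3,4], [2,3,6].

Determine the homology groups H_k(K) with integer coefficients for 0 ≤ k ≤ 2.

Fix the vertex order 1 < 2 < 3 < 4 < 5 < 6 < 7 and write every simplex with vertices in increasing order. Then dim K = 2 and the simplices of K are:

  0-simplices (7): [1], [2], [3], [4], [5], [6], [7]
  1-simplices (18): [1,2], [1,4], [1,5], [1,6], [1,7], [2,3], [2,4], [2,5], [2,6], [2,7], [3,4], [3,5], [3,6], [3,7], [4,5], [4,7], [5,6], [5,7]
  2-simplices (12): [1,2,6], [1,2,7], [1,4,5], [1,4,7], [1,5,6], [2,3,4], [2,3,6], [2,4,5], [2,5,7], [3,4,7], [3,5,6], [3,5,7]

so the chain groups are C_0 ≅ Z^7, C_1 ≅ Z^18, C_2 ≅ Z^12.

The boundary map ∂_1: C_1 → C_0 is given by ∂[p,q] = [q] − [p]. For instance
  ∂[2,5] = [5] − [2].
The 7×18 boundary matrix has rank 6 and Smith normal form diag(1,1,1,1,1,1).

∂_2: C_2 → C_1 acts by ∂[p,q,r] = [q,r] − [p,r] + [p,q]. For instance
  ∂[1,2,7] = [2,7] − [1,7] + [1,2],
  ∂[1,4,5] = [4,5] − [1,5] + [1,4].
The resulting 18×12 matrix has rank 12, and its Smith normal form has invariant factors (1,1,1,1,1,1,1,1,1,1,1,2).

Computing H_k = (kernel of ∂_k) / (image of ∂_{k+1}):

  H_0: rank C_0 − rank ∂_1 = 7 − 6 = 1, and the invariant factors of ∂_1 are all 1, so H_0 ≅ Z.
  H_1: rank ker ∂_1 − rank ∂_2 = (18 − 6) − 12 = 0, and ∂_2 has invariant factor 2 > 1, so H_1 ≅ Z/2.
  H_2: rank ker ∂_2 − rank ∂_3 = (12 − 12) − 0 = 0, and there is no ∂_3, so H_2 ≅ 0.

H_0 = Z,  H_1 = Z/2,  H_2 = 0.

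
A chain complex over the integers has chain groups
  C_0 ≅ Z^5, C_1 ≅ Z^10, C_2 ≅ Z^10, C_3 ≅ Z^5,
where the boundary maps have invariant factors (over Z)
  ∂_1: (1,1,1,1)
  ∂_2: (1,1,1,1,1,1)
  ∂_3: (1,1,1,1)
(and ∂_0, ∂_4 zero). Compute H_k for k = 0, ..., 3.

H_0 ≅ Z,  H_1 = 0,  H_2 = 0,  H_3 ≅ Z.

H_0: b_0 = 5 − 0 − 4 = 1; torsion from ∂_1 factors > 1: none. So H_0 ≅ Z.
H_1: b_1 = 10 − 4 − 6 = 0; torsion from ∂_2 factors > 1: none. So H_1 ≅ 0.
H_2: b_2 = 10 − 6 − 4 = 0; torsion from ∂_3 factors > 1: none. So H_2 ≅ 0.
H_3: b_3 = 5 − 4 − 0 = 1; torsion from ∂_4 factors > 1: none. So H_3 ≅ Z.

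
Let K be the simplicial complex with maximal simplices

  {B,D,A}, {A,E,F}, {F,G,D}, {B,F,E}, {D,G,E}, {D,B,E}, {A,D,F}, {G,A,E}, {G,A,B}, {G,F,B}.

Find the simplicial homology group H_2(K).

H_2 ≅ 0.

Take the total order A < B < D < E < F < G on the vertex set. Then K (dimension 2) consists of the simplices:

  0-simplices (6): A, B, D, E, F, G
  1-simplices (15): AB, AD, AE, AF, AG, BD, BE, BF, BG, DE, DF, DG, EF, EG, FG
  2-simplices (10): ABD, ABG, ADF, AEF, AEG, BDE, BEF, BFG, DEG, DFG

so the chain groups are C_0 ≅ Z^6, C_1 ≅ Z^15, C_2 ≅ Z^10.

Boundary ∂_1: C_1 → C_0 maps an edge to its endpoints' difference, ∂[p,q] = q − p. For instance
  ∂DF = F − D.
The resulting 6×15 matrix has rank 5, and its Smith normal form has invariant factors (1,1,1,1,1).

Boundary ∂_2: C_2 → C_1 sends each 2-simplex [p,q,r] to [q,r] − [p,r] + [p,q]. For instance
  ∂BEF = EF − BF + BE,
  ∂DFG = FG − DG + DF.
The 15×10 boundary matrix has rank 10 and Smith normal form diag(1,1,1,1,1,1,1,1,1,2).

Now H_k = ker ∂_k / im ∂_{k+1}, so:

  H_2: rank ker ∂_2 − rank ∂_3 = (10 − 10) − 0 = 0, and there is no ∂_3, so H_2 = 0.

(K is a triangulation of the real projective plane RP^2.)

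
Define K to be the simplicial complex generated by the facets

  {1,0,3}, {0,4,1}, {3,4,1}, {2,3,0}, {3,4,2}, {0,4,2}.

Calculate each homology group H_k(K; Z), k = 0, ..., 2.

Take the total order 0 < 1 < 2 < 3 < 4 on the vertex set. Then K (dimension 2) consists of the simplices:

  0-simplices (5): [0], [1], [2], [3], [4]
  1-simplices (9): [0,1], [0,2], [0,3], [0,4], [1,3], [1,4], [2,3], [2,4], [3,4]
  2-simplices (6): [0,1,3], [0,1,4], [0,2,3], [0,2,4], [1,3,4], [2,3,4]

Hence C_0 ≅ Z^5, C_1 ≅ Z^9, C_2 ≅ Z^6.

The boundary map ∂_1: C_1 → C_0 sends each edge [p,q] (with p < q) to q − p.
This gives a 5×9 integer matrix of rank 4; reducing to Smith normal form yields diagonal entries (1,1,1,1).

Boundary ∂_2: C_2 → C_1 maps a triangle to the signed sum of its edges. For instance
  ∂[0,2,3] = [2,3] − [0,3] + [0,2],
  ∂[1,3,4] = [3,4] − [1,4] + [1,3].
As a 9×6 matrix over Z this has rank 5, with invariant factors (1,1,1,1,1).

From H_k ≅ ker(∂_k) / im(∂_{k+1}) we obtain:

  H_0: rank C_0 − rank ∂_1 = 5 − 4 = 1, and the invariant factors of ∂_1 are all 1, so H_0 = Z.
  H_1: rank ker ∂_1 − rank ∂_2 = (9 − 4) − 5 = 0, and the invariant factors of ∂_2 are all 1, so H_1 = 0.
  H_2: rank ker ∂_2 − rank ∂_3 = (6 − 5) − 0 = 1, and there is no ∂_3, so H_2 = Z.

As a check, the Euler characteristic is 5 − 9 + 6 = 2, which agrees with 1 − 0 + 1 = 2.
(K is a triangulation of the 2-sphere S^2.)

H_0 ≅ Z,  H_1 = 0,  H_2 ≅ Z.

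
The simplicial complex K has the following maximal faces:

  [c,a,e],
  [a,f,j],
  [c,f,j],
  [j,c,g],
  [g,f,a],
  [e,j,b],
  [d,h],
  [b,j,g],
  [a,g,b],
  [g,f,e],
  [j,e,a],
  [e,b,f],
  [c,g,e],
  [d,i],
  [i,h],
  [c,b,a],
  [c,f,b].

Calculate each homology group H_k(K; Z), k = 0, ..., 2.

Take the total order a < b < c < d < e < f < g < h < i < j on the vertex set. Then K (dimension 2) consists of the simplices:

  0-simplices (10): a, b, c, d, e, f, g, h, i, j
  1-simplices (24): ab, ac, ae, af, ag, aj, bc, be, bf, bg, bj, ce, cf, cg, cj, dh, di, ef, eg, ej, fg, fj, gj, hi
  2-simplices (14): abc, abg, ace, aej, afg, afj, bcf, bef, bej, bgj, ceg, cfj, cgj, efg

giving chain groups C_0 ≅ Z^10, C_1 ≅ Z^24, C_2 ≅ Z^14.

∂_1: C_1 → C_0 sends each edge [p,q] (with p < q) to q − p.
The resulting 10×24 matrix has rank 8, and its Smith normal form has invariant factors (1,1,1,1,1,1,1,1).

The boundary map ∂_2: C_2 → C_1 sends each 2-simplex [p,q,r] to [q,r] − [p,r] + [p,q]. For instance
  ∂afg = fg − ag + af,
  ∂ceg = eg − cg + ce.
This gives a 24×14 integer matrix of rank 13; reducing to Smith normal form yields diagonal entries (1,1,1,1,1,1,1,1,1,1,1,1,1).

Reading off H_k = ker ∂_k / im ∂_{k+1}:

  H_0: rank C_0 − rank ∂_1 = 10 − 8 = 2, and the invariant factors of ∂_1 are all 1, so H_0 ≅ Z^2.
  H_1: rank ker ∂_1 − rank ∂_2 = (24 − 8) − 13 = 3, and the invariant factors of ∂_2 are all 1, so H_1 ≅ Z^3.
  H_2: rank ker ∂_2 − rank ∂_3 = (14 − 13) − 0 = 1, and there is no ∂_3, so H_2 ≅ Z.

As a check, the Euler characteristic is 10 − 24 + 14 = 0, which agrees with 2 − 3 + 1 = 0.

H_0 ≅ Z^2,  H_1 ≅ Z^3,  H_2 ≅ Z.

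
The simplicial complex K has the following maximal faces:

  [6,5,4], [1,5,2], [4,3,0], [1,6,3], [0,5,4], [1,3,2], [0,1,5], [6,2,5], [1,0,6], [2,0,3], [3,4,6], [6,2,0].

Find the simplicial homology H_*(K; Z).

Take the total order 0 < 1 < 2 < 3 < 4 < 5 < 6 on the vertex set. Then K (dimension 2) consists of the simplices:

  0-simplices (7): [0], [1], [2], [3], [4], [5], [6]
  1-simplices (18): [0,1], [0,2], [0,3], [0,4], [0,5], [0,6], [1,2], [1,3], [1,5], [1,6], [2,3], [2,5], [2,6], [3,4], [3,6], [4,5], [4,6], [5,6]
  2-simplices (12): [0,1,5], [0,1,6], [0,2,3], [0,2,6], [0,3,4], [0,4,5], [1,2,3], [1,2,5], [1,3,6], [2,5,6], [3,4,6], [4,5,6]

Hence C_0 ≅ Z^7, C_1 ≅ Z^18, C_2 ≅ Z^12.

∂_1: C_1 → C_0 sends each edge [p,q] (with p < q) to q − p. For instance
  ∂[0,1] = [1] − [0].
The 7×18 boundary matrix has rank 6 and Smith normal form diag(1,1,1,1,1,1).

The boundary map ∂_2: C_2 → C_1 maps a triangle to the signed sum of its edges. For instance
  ∂[0,2,6] = [2,6] − [0,6] + [0,2],
  ∂[0,3,4] = [3,4] − [0,4] + [0,3].
The 18×12 boundary matrix has rank 12 and Smith normal form diag(1,1,1,1,1,1,1,1,1,1,1,2).

Reading off H_k = ker ∂_k / im ∂_{k+1}:

  H_0: rank C_0 − rank ∂_1 = 7 − 6 = 1, and the invariant factors of ∂_1 are all 1, so H_0 = Z.
  H_1: rank ker ∂_1 − rank ∂_2 = (18 − 6) − 12 = 0, and ∂_2 has invariant factor 2 > 1, so H_1 = Z/2Z.
  H_2: rank ker ∂_2 − rank ∂_3 = (12 − 12) − 0 = 0, and there is no ∂_3, so H_2 = 0.

H_0 = Z,  H_1 = Z/2Z,  H_2 = 0.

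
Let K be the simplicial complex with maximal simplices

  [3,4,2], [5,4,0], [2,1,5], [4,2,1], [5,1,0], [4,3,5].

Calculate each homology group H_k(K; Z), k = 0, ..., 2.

K has 6 vertices, 12 edges, 6 triangles.
rank ∂_0 = 0, rank ∂_1 = 5 ⇒ b_0 = 6 − 0 − 5 = 1; all invariant factors of ∂_1 are 1 so no torsion. So H_0 = Z.
rank ∂_1 = 5, rank ∂_2 = 6 ⇒ b_1 = 12 − 5 − 6 = 1; all invariant factors of ∂_2 are 1 so no torsion. So H_1 = Z.
rank ∂_2 = 6, rank ∂_3 = 0 ⇒ b_2 = 6 − 6 − 0 = 0. So H_2 = 0.

H_0 ≅ Z,  H_1 ≅ Z,  H_2 = 0.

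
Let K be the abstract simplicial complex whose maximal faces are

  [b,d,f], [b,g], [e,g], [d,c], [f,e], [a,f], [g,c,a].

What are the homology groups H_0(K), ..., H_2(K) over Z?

Order the vertices as a < b < c < d < e < f < g. Listing each simplex with vertices in this order, K has dimension 2 with simplices:

  0-simplices (7): a, b, c, d, e, f, g
  1-simplices (11): ac, af, ag, bd, bf, bg, cd, cg, df, ef, eg
  2-simplices (2): acg, bdf

Hence C_0 ≅ Z^7, C_1 ≅ Z^11, C_2 ≅ Z^2.

∂_1: C_1 → C_0 is given by ∂[p,q] = [q] − [p]. For instance
  ∂df = f − d.
This gives a 7×11 integer matrix of rank 6; reducing to Smith normal form yields diagonal entries (1,1,1,1,1,1).

The boundary map ∂_2: C_2 → C_1 maps a triangle to the signed sum of its edges. For instance
  ∂bdf = df − bf + bd,
  ∂acg = cg − ag + ac.
The 11×2 boundary matrix has rank 2 and Smith normal form diag(1,1).

Now H_k = ker ∂_k / im ∂_{k+1}, so:

  H_0: rank C_0 − rank ∂_1 = 7 − 6 = 1, and the invariant factors of ∂_1 are all 1, so H_0 = Z.
  H_1: rank ker ∂_1 − rank ∂_2 = (11 − 6) − 2 = 3, and the invariant factors of ∂_2 are all 1, so H_1 = Z^3.
  H_2: rank ker ∂_2 − rank ∂_3 = (2 − 2) − 0 = 0, and there is no ∂_3, so H_2 = 0.

H_0 = Z,  H_1 = Z^3,  H_2 = 0.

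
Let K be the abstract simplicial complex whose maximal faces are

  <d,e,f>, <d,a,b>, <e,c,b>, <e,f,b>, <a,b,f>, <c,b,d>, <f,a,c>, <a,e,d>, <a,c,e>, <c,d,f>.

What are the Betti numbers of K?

b_0 = 1, b_1 = 0, b_2 = 0.

Fix the vertex order a < b < c < d < e < f and write every simplex with vertices in increasing order. Then dim K = 2 and the simplices of K are:

  0-simplices (6): a, b, c, d, e, f
  1-simplices (15): ab, ac, ad, ae, af, bc, bd, be, bf, cd, ce, cf, de, df, ef
  2-simplices (10): abd, abf, ace, acf, ade, bcd, bce, bef, cdf, def

Hence C_0 ≅ Z^6, C_1 ≅ Z^15, C_2 ≅ Z^10.

∂_1: C_1 → C_0 maps an edge to its endpoints' difference, ∂[p,q] = q − p. For instance
  ∂de = e − d.
The 6×15 boundary matrix has rank 5 and Smith normal form diag(1,1,1,1,1).

Boundary ∂_2: C_2 → C_1 sends each 2-simplex [p,q,r] to [q,r] − [p,r] + [p,q]. For instance
  ∂def = ef − df + de,
  ∂abf = bf − af + ab.
As a 15×10 matrix over Z this has rank 10, with invariant factors (1,1,1,1,1,1,1,1,1,2).

Computing H_k = (kernel of ∂_k) / (image of ∂_{k+1}):

  H_0: rank C_0 − rank ∂_1 = 6 − 5 = 1, and the invariant factors of ∂_1 are all 1, so H_0 ≅ Z.
  H_1: rank ker ∂_1 − rank ∂_2 = (15 − 5) − 10 = 0, and ∂_2 has invariant factor 2 > 1, so H_1 ≅ Z/2.
  H_2: rank ker ∂_2 − rank ∂_3 = (10 − 10) − 0 = 0, and there is no ∂_3, so H_2 ≅ 0.

As a check, the Euler characteristic is 6 − 15 + 10 = 1, which agrees with 1 − 0 + 0 = 1.
(K is a triangulation of the real projective plane RP^2.)

Hence the Betti numbers are b_0 = 1, b_1 = 0, b_2 = 0.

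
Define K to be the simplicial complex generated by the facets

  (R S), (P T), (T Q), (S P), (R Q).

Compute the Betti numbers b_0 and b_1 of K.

Take the total order P < Q < R < S < T on the vertex set. Then K (dimension 1) consists of the simplices:

  0-simplices (5): P, Q, R, S, T
  1-simplices (5): PS, PT, QR, QT, RS

Hence C_0 ≅ Z^5, C_1 ≅ Z^5.

Boundary ∂_1: C_1 → C_0 sends each edge [p,q] (with p < q) to q − p. For instance
  ∂PS = S − P.
The resulting 5×5 matrix has rank 4, and its Smith normal form has invariant factors (1,1,1,1).

From H_k ≅ ker(∂_k) / im(∂_{k+1}) we obtain:

  H_0: rank C_0 − rank ∂_1 = 5 − 4 = 1, and the invariant factors of ∂_1 are all 1, so H_0 = Z.
  H_1: rank ker ∂_1 − rank ∂_2 = (5 − 4) − 0 = 1, and there is no ∂_2, so H_1 = Z.

Hence the Betti numbers are b_0 = 1, b_1 = 1.

b_0 = 1, b_1 = 1.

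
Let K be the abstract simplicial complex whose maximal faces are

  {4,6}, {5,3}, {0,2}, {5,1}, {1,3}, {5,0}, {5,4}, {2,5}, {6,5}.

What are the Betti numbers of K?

Take the total order 0 < 1 < 2 < 3 < 4 < 5 < 6 on the vertex set. Then K (dimension 1) consists of the simplices:

  0-simplices (7): [0], [1], [2], [3], [4], [5], [6]
  1-simplices (9): [0,2], [0,5], [1,3], [1,5], [2,5], [3,5], [4,5], [4,6], [5,6]

Hence C_0 ≅ Z^7, C_1 ≅ Z^9.

∂_1: C_1 → C_0 maps an edge to its endpoints' difference, ∂[p,q] = q − p.
As a 7×9 matrix over Z this has rank 6, with invariant factors (1,1,1,1,1,1).

Now H_k = ker ∂_k / im ∂_{k+1}, so:

  H_0: rank C_0 − rank ∂_1 = 7 − 6 = 1, and the invariant factors of ∂_1 are all 1, so H_0 = Z.
  H_1: rank ker ∂_1 − rank ∂_2 = (9 − 6) − 0 = 3, and there is no ∂_2, so H_1 = Z^3.

Hence the Betti numbers are b_0 = 1, b_1 = 3.

b_0 = 1, b_1 = 3.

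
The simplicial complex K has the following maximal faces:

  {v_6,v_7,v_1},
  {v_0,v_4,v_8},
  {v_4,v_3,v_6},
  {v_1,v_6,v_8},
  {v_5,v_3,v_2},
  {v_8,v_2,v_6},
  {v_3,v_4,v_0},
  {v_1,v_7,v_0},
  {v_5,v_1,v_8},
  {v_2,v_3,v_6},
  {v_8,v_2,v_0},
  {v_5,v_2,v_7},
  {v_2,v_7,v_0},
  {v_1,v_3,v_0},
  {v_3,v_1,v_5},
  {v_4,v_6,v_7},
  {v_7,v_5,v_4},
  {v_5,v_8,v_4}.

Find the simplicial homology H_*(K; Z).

H_0 = Z,  H_1 = Z^2,  H_2 = Z.

We work with the vertex ordering v_0 < v_1 < v_2 < v_3 < v_4 < v_5 < v_6 < v_7 < v_8. The simplices of K, each written with vertices in increasing order, are:

  0-simplices (9): [v_0], [v_1], [v_2], [v_3], [v_4], [v_5], [v_6], [v_7], [v_8]
  1-simplices (27): (27 of them)
  2-simplices (18): (18 of them)

Hence C_0 ≅ Z^9, C_1 ≅ Z^27, C_2 ≅ Z^18.

Boundary ∂_1: C_1 → C_0 maps an edge to its endpoints' difference, ∂[p,q] = q − p.
The resulting 9×27 matrix has rank 8, and its Smith normal form has invariant factors (1,1,1,1,1,1,1,1).

∂_2: C_2 → C_1 acts by ∂[p,q,r] = [q,r] − [p,r] + [p,q]. For instance
  ∂[v_4,v_5,v_8] = [v_5,v_8] − [v_4,v_8] + [v_4,v_5],
  ∂[v_1,v_6,v_8] = [v_6,v_8] − [v_1,v_8] + [v_1,v_6].
The 27×18 boundary matrix has rank 17 and Smith normal form diag(1,1,1,1,1,1,1,1,1,1,1,1,1,1,1,1,1).

Computing H_k = (kernel of ∂_k) / (image of ∂_{k+1}):

  H_0: rank C_0 − rank ∂_1 = 9 − 8 = 1, and the invariant factors of ∂_1 are all 1, so H_0 = Z.
  H_1: rank ker ∂_1 − rank ∂_2 = (27 − 8) − 17 = 2, and the invariant factors of ∂_2 are all 1, so H_1 = Z^2.
  H_2: rank ker ∂_2 − rank ∂_3 = (18 − 17) − 0 = 1, and there is no ∂_3, so H_2 = Z.

As a check, the Euler characteristic is 9 − 27 + 18 = 0, which agrees with 1 − 2 + 1 = 0.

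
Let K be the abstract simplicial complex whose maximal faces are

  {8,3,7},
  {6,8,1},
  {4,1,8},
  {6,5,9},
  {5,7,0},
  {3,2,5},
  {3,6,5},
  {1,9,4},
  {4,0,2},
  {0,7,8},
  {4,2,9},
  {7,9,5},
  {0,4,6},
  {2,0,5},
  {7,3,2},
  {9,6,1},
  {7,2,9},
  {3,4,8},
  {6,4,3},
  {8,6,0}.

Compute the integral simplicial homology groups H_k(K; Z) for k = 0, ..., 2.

We work with the vertex ordering 0 < 1 < 2 < 3 < 4 < 5 < 6 < 7 < 8 < 9. The simplices of K, each written with vertices in increasing order, are:

  0-simplices (10): [0], [1], [2], [3], [4], [5], [6], [7], [8], [9]
  1-simplices (30): (30 of them)
  2-simplices (20): (20 of them)

giving chain groups C_0 ≅ Z^10, C_1 ≅ Z^30, C_2 ≅ Z^20.

Boundary ∂_1: C_1 → C_0 sends each edge [p,q] (with p < q) to q − p. For instance
  ∂[5,6] = [6] − [5].
This gives a 10×30 integer matrix of rank 9; reducing to Smith normal form yields diagonal entries (1,1,1,1,1,1,1,1,1).

The boundary map ∂_2: C_2 → C_1 acts by ∂[p,q,r] = [q,r] − [p,r] + [p,q]. For instance
  ∂[2,3,7] = [3,7] − [2,7] + [2,3],
  ∂[1,6,9] = [6,9] − [1,9] + [1,6].
This gives a 30×20 integer matrix of rank 20; reducing to Smith normal form yields diagonal entries (1,1,1,1,1,1,1,1,1,1,1,1,1,1,1,1,1,1,1,2).

Computing H_k = (kernel of ∂_k) / (image of ∂_{k+1}):

  H_0: rank C_0 − rank ∂_1 = 10 − 9 = 1, and the invariant factors of ∂_1 are all 1, so H_0 = Z.
  H_1: rank ker ∂_1 − rank ∂_2 = (30 − 9) − 20 = 1, and ∂_2 has invariant factor 2 > 1, so H_1 = Z ⊕ Z/2.
  H_2: rank ker ∂_2 − rank ∂_3 = (20 − 20) − 0 = 0, and there is no ∂_3, so H_2 = 0.

H_0 = Z,  H_1 = Z ⊕ Z/2,  H_2 = 0.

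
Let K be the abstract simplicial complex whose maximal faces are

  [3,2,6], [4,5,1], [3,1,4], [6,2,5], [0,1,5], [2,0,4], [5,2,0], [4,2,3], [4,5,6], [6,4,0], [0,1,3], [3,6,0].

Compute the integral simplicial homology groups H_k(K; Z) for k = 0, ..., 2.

H_0 = Z,  H_1 = Z/2,  H_2 = 0.

Take the total order 0 < 1 < 2 < 3 < 4 < 5 < 6 on the vertex set. Then K (dimension 2) consists of the simplices:

  0-simplices (7): [0], [1], [2], [3], [4], [5], [6]
  1-simplices (18): [0,1], [0,2], [0,3], [0,4], [0,5], [0,6], [1,3], [1,4], [1,5], [2,3], [2,4], [2,5], [2,6], [3,4], [3,6], [4,5], [4,6], [5,6]
  2-simplices (12): [0,1,3], [0,1,5], [0,2,4], [0,2,5], [0,3,6], [0,4,6], [1,3,4], [1,4,5], [2,3,4], [2,3,6], [2,5,6], [4,5,6]

Hence C_0 ≅ Z^7, C_1 ≅ Z^18, C_2 ≅ Z^12.

The boundary map ∂_1: C_1 → C_0 sends each edge [p,q] (with p < q) to q − p. For instance
  ∂[0,5] = [5] − [0].
As a 7×18 matrix over Z this has rank 6, with invariant factors (1,1,1,1,1,1).

Boundary ∂_2: C_2 → C_1 sends each 2-simplex [p,q,r] to [q,r] − [p,r] + [p,q]. For instance
  ∂[2,3,4] = [3,4] − [2,4] + [2,3],
  ∂[0,2,4] = [2,4] − [0,4] + [0,2].
The 18×12 boundary matrix has rank 12 and Smith normal form diag(1,1,1,1,1,1,1,1,1,1,1,2).

Reading off H_k = ker ∂_k / im ∂_{k+1}:

  H_0: rank C_0 − rank ∂_1 = 7 − 6 = 1, and the invariant factors of ∂_1 are all 1, so H_0 = Z.
  H_1: rank ker ∂_1 − rank ∂_2 = (18 − 6) − 12 = 0, and ∂_2 has invariant factor 2 > 1, so H_1 = Z/2.
  H_2: rank ker ∂_2 − rank ∂_3 = (12 − 12) − 0 = 0, and there is no ∂_3, so H_2 = 0.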